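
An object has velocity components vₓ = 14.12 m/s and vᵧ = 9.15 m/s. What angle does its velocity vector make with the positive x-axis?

θ = arctan(vᵧ/vₓ) = arctan(9.15/14.12) = 32.94°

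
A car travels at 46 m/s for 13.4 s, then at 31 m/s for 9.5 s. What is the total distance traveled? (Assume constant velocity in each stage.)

d₁ = v₁t₁ = 46 × 13.4 = 616.4 m
d₂ = v₂t₂ = 31 × 9.5 = 294.5 m
d_total = 616.4 + 294.5 = 910.9 m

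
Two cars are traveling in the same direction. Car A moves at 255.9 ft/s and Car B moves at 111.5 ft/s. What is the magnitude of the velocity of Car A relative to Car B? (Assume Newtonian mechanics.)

v_rel = |v_A - v_B| = |255.9 - 111.5| = 144.4 ft/s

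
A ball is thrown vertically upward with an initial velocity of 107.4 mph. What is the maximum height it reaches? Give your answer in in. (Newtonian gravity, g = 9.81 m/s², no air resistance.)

v₀ = 107.4 mph × 0.44704 = 48.0121 m/s
h_max = v₀² / (2g) = 48.0121² / (2 × 9.81) = 2305.16 / 19.62 = 117.49 m
h_max = 117.49 m / 0.0254 = 4626 in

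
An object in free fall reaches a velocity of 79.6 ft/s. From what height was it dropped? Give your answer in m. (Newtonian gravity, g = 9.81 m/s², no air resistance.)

v = 79.6 ft/s × 0.3048 = 24.2621 m/s
h = v² / (2g) = 24.2621² / (2 × 9.81) = 30.0 m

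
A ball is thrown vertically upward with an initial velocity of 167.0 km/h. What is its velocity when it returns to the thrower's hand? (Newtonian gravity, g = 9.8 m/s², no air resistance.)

By conservation of energy (no air resistance), the ball returns to the throw height with the same speed as launch, but directed downward.
|v_ground| = v₀ = 167.0 km/h
v_ground = 167.0 km/h (downward)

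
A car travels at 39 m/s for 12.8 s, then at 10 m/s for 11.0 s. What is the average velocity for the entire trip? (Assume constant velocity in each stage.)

d₁ = v₁t₁ = 39 × 12.8 = 499.2 m
d₂ = v₂t₂ = 10 × 11.0 = 110.0 m
d_total = 609.2 m, t_total = 23.8 s
v_avg = d_total/t_total = 609.2/23.8 = 25.6 m/s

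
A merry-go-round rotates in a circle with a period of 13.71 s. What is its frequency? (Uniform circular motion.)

f = 1/T = 1/13.71 = 0.0729 Hz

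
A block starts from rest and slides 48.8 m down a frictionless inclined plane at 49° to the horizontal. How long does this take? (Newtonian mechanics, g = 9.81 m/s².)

a = g sin(θ) = 9.81 × sin(49°) = 7.4037 m/s²
t = √(2d/a) = √(2 × 48.8 / 7.4037) = 3.63 s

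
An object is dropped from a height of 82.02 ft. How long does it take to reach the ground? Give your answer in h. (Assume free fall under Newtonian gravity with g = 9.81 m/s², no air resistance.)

h = 82.02 ft × 0.3048 = 24.9997 m
t = √(2h/g) = √(2 × 24.9997 / 9.81) = 2.2576 s
t = 2.2576 s / 3600.0 = 0.0006271 h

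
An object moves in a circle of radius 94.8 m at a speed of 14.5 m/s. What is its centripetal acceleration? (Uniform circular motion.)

a_c = v²/r = 14.5²/94.8 = 210.25/94.8 = 2.22 m/s²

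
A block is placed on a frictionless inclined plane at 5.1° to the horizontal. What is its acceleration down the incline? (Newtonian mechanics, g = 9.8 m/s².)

a = g sin(θ) = 9.8 × sin(5.1°) = 9.8 × 0.0889 = 0.87 m/s²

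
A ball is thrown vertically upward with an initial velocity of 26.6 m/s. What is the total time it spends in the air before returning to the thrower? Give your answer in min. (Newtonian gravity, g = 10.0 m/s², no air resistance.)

t_total = 2 × v₀ / g = 2 × 26.6 / 10.0 = 5.32 s
t_total = 5.32 s / 60.0 = 0.08867 min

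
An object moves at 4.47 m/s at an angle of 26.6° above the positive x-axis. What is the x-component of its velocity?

vₓ = v cos(θ) = 4.47 × cos(26.6°) = 4.0 m/s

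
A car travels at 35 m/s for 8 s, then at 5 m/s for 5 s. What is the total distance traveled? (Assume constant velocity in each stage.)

d₁ = v₁t₁ = 35 × 8 = 280 m
d₂ = v₂t₂ = 5 × 5 = 25 m
d_total = 280 + 25 = 305 m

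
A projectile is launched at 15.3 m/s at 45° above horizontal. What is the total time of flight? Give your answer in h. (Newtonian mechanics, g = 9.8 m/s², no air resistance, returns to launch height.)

T = 2 × v₀ × sin(θ) / g = 2 × 15.3 × sin(45°) / 9.8 = 2 × 15.3 × 0.707107 / 9.8 = 2.20791 s
T = 2.20791 s / 3600.0 = 0.0006133 h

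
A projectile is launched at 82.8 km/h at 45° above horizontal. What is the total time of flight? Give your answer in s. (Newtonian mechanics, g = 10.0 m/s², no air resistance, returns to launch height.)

v₀ = 82.8 km/h × 0.2777777777777778 = 23.0 m/s
T = 2 × v₀ × sin(θ) / g = 2 × 23.0 × sin(45°) / 10.0 = 2 × 23.0 × 0.707107 / 10.0 = 3.253 s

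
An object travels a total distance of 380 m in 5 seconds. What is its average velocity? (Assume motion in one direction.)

v_avg = Δd / Δt = 380 / 5 = 76.0 m/s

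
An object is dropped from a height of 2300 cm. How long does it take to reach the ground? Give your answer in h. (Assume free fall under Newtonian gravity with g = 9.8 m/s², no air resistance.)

h = 2300 cm × 0.01 = 23.0 m
t = √(2h/g) = √(2 × 23.0 / 9.8) = 2.16654 s
t = 2.16654 s / 3600.0 = 0.0006018 h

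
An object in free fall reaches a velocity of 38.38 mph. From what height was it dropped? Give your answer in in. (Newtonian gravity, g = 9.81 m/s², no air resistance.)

v = 38.38 mph × 0.44704 = 17.1574 m/s
h = v² / (2g) = 17.1574² / (2 × 9.81) = 15.0039 m
h = 15.0039 m / 0.0254 = 590.7 in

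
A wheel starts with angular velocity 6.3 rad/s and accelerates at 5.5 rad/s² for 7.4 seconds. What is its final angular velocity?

ω = ω₀ + αt = 6.3 + 5.5 × 7.4 = 47.0 rad/s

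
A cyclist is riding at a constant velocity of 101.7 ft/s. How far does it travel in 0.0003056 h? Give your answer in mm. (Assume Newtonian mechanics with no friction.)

v = 101.7 ft/s × 0.3048 = 30.9982 m/s
t = 0.0003056 h × 3600.0 = 1.10016 s
d = v × t = 30.9982 × 1.10016 = 34.103 m
d = 34.103 m / 0.001 = 34100 mm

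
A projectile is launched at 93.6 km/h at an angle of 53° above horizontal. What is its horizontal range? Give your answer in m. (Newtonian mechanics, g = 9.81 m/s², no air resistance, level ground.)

v₀ = 93.6 km/h × 0.2777777777777778 = 26.0 m/s
R = v₀² × sin(2θ) / g = 26.0² × sin(2 × 53°) / 9.81 = 676.0 × 0.961262 / 9.81 = 66.24 m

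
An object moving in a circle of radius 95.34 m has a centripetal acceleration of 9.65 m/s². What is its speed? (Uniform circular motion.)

v = √(a_c × r) = √(9.65 × 95.34) = 30.33 m/s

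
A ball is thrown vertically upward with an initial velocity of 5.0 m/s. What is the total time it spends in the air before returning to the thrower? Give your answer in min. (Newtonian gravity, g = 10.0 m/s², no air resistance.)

t_total = 2 × v₀ / g = 2 × 5.0 / 10.0 = 1.0 s
t_total = 1.0 s / 60.0 = 0.01667 min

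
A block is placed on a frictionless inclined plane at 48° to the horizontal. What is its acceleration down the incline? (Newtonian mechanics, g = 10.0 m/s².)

a = g sin(θ) = 10.0 × sin(48°) = 10.0 × 0.7431 = 7.43 m/s²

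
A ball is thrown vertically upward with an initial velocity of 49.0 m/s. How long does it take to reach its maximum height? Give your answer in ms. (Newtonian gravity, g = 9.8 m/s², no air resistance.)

t_up = v₀ / g = 49.0 / 9.8 = 5.0 s
t_up = 5.0 s / 0.001 = 5000 ms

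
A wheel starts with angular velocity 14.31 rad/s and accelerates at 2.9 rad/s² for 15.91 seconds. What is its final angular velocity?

ω = ω₀ + αt = 14.31 + 2.9 × 15.91 = 60.45 rad/s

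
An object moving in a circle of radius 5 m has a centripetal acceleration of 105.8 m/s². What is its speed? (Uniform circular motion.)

v = √(a_c × r) = √(105.8 × 5) = 23.0 m/s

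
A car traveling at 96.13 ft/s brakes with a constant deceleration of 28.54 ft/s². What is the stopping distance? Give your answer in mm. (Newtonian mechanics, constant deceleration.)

v₀ = 96.13 ft/s × 0.3048 = 29.3004 m/s
a = 28.54 ft/s² × 0.3048 = 8.69899 m/s²
d = v₀² / (2a) = 29.3004² / (2 × 8.69899) = 858.513 / 17.398 = 49.3455 m
d = 49.3455 m / 0.001 = 49350 mm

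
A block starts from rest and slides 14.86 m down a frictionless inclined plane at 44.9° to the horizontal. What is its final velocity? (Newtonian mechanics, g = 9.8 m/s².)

a = g sin(θ) = 9.8 × sin(44.9°) = 6.9175 m/s²
v = √(2ad) = √(2 × 6.9175 × 14.86) = 14.34 m/s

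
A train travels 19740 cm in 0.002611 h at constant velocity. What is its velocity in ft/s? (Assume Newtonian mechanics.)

d = 19740 cm × 0.01 = 197.4 m
t = 0.002611 h × 3600.0 = 9.3996 s
v = d / t = 197.4 / 9.3996 = 21.0009 m/s
v = 21.0009 m/s / 0.3048 = 68.9 ft/s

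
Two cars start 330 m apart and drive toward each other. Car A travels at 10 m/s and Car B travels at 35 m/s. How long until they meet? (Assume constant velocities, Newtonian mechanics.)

Combined speed: v_combined = 10 + 35 = 45 m/s
Time to meet: t = d/v_combined = 330/45 = 7.33 s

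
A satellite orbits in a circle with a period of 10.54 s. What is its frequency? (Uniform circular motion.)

f = 1/T = 1/10.54 = 0.0949 Hz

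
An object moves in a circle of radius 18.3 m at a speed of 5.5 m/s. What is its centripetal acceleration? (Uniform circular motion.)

a_c = v²/r = 5.5²/18.3 = 30.25/18.3 = 1.65 m/s²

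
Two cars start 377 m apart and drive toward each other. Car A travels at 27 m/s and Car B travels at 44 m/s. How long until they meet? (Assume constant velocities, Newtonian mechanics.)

Combined speed: v_combined = 27 + 44 = 71 m/s
Time to meet: t = d/v_combined = 377/71 = 5.31 s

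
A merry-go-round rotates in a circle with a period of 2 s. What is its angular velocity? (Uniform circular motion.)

ω = 2π/T = 2π/2 = 3.1416 rad/s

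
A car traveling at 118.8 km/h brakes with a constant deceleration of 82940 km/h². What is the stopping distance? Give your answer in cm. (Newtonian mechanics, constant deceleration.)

v₀ = 118.8 km/h × 0.2777777777777778 = 33.0 m/s
a = 82940 km/h² × 7.716049382716049e-05 = 6.39969 m/s²
d = v₀² / (2a) = 33.0² / (2 × 6.39969) = 1089.0 / 12.7994 = 85.0821 m
d = 85.0821 m / 0.01 = 8508 cm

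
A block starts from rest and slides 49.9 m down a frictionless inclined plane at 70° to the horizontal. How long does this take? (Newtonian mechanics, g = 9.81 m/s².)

a = g sin(θ) = 9.81 × sin(70°) = 9.2184 m/s²
t = √(2d/a) = √(2 × 49.9 / 9.2184) = 3.29 s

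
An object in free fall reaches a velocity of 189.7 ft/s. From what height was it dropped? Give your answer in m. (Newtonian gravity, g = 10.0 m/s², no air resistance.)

v = 189.7 ft/s × 0.3048 = 57.8206 m/s
h = v² / (2g) = 57.8206² / (2 × 10.0) = 167.2 m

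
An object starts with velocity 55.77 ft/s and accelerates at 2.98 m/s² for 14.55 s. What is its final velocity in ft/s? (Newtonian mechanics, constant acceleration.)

v₀ = 55.77 ft/s × 0.3048 = 16.9987 m/s
v = v₀ + a × t = 16.9987 + 2.98 × 14.55 = 60.3577 m/s
v = 60.3577 m/s / 0.3048 = 198.0 ft/s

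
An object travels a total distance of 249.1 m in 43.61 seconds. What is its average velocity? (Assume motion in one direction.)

v_avg = Δd / Δt = 249.1 / 43.61 = 5.71 m/s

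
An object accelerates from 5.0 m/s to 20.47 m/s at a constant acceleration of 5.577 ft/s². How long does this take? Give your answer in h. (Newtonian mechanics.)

a = 5.577 ft/s² × 0.3048 = 1.69987 m/s²
t = (v - v₀) / a = (20.47 - 5.0) / 1.69987 = 9.1007 s
t = 9.1007 s / 3600.0 = 0.002528 h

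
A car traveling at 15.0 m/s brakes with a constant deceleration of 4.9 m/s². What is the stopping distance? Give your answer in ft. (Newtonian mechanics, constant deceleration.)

d = v₀² / (2a) = 15.0² / (2 × 4.9) = 225.0 / 9.8 = 22.9592 m
d = 22.9592 m / 0.3048 = 75.33 ft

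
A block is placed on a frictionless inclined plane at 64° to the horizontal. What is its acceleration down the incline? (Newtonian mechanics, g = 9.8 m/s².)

a = g sin(θ) = 9.8 × sin(64°) = 9.8 × 0.8988 = 8.81 m/s²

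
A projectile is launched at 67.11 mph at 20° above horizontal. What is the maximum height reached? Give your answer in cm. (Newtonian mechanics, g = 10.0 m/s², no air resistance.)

v₀ = 67.11 mph × 0.44704 = 30.0009 m/s
H = v₀² × sin²(θ) / (2g) = 30.0009² × sin(20°)² / (2 × 10.0) = 900.054 × 0.116978 / 20.0 = 5.26433 m
H = 5.26433 m / 0.01 = 526.4 cm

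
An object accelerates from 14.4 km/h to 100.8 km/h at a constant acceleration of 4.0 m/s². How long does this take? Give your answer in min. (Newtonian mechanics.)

v₀ = 14.4 km/h × 0.2777777777777778 = 4.0 m/s
v = 100.8 km/h × 0.2777777777777778 = 28.0 m/s
t = (v - v₀) / a = (28.0 - 4.0) / 4.0 = 6.0 s
t = 6.0 s / 60.0 = 0.1 min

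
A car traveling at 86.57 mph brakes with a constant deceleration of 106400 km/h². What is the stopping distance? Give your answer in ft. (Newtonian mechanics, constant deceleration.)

v₀ = 86.57 mph × 0.44704 = 38.7003 m/s
a = 106400 km/h² × 7.716049382716049e-05 = 8.20988 m/s²
d = v₀² / (2a) = 38.7003² / (2 × 8.20988) = 1497.71 / 16.4198 = 91.2137 m
d = 91.2137 m / 0.3048 = 299.3 ft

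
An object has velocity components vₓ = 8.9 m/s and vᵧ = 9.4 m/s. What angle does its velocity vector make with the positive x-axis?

θ = arctan(vᵧ/vₓ) = arctan(9.4/8.9) = 46.57°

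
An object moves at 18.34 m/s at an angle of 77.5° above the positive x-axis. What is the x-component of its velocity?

vₓ = v cos(θ) = 18.34 × cos(77.5°) = 3.97 m/s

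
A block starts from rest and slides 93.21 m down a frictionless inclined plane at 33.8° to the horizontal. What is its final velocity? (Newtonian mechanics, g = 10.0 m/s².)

a = g sin(θ) = 10.0 × sin(33.8°) = 5.563 m/s²
v = √(2ad) = √(2 × 5.563 × 93.21) = 32.2 m/s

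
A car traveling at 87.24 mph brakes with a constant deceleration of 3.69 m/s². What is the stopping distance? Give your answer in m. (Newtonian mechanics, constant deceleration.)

v₀ = 87.24 mph × 0.44704 = 38.9998 m/s
d = v₀² / (2a) = 38.9998² / (2 × 3.69) = 1520.98 / 7.38 = 206.1 m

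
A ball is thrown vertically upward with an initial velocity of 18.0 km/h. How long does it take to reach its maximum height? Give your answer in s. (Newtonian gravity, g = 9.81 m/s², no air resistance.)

v₀ = 18.0 km/h × 0.2777777777777778 = 5.0 m/s
t_up = v₀ / g = 5.0 / 9.81 = 0.5097 s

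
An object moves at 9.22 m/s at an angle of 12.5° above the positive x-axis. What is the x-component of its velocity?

vₓ = v cos(θ) = 9.22 × cos(12.5°) = 9.0 m/s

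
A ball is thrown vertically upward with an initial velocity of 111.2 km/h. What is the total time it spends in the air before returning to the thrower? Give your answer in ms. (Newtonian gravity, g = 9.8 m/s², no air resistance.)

v₀ = 111.2 km/h × 0.2777777777777778 = 30.8889 m/s
t_total = 2 × v₀ / g = 2 × 30.8889 / 9.8 = 6.30386 s
t_total = 6.30386 s / 0.001 = 6304 ms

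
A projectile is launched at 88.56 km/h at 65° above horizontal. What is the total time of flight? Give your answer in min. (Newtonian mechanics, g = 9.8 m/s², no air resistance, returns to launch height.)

v₀ = 88.56 km/h × 0.2777777777777778 = 24.6 m/s
T = 2 × v₀ × sin(θ) / g = 2 × 24.6 × sin(65°) / 9.8 = 2 × 24.6 × 0.906308 / 9.8 = 4.55004 s
T = 4.55004 s / 60.0 = 0.07583 min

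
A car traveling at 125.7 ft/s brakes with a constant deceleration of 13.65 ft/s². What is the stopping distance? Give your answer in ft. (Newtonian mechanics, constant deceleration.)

v₀ = 125.7 ft/s × 0.3048 = 38.3134 m/s
a = 13.65 ft/s² × 0.3048 = 4.16052 m/s²
d = v₀² / (2a) = 38.3134² / (2 × 4.16052) = 1467.92 / 8.32104 = 176.411 m
d = 176.411 m / 0.3048 = 578.8 ft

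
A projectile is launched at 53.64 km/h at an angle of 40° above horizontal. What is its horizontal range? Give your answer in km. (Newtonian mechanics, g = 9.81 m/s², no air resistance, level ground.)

v₀ = 53.64 km/h × 0.2777777777777778 = 14.9 m/s
R = v₀² × sin(2θ) / g = 14.9² × sin(2 × 40°) / 9.81 = 222.01 × 0.984808 / 9.81 = 22.2872 m
R = 22.2872 m / 1000.0 = 0.02229 km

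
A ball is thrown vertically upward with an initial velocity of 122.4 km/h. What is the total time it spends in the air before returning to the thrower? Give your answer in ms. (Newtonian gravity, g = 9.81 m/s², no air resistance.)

v₀ = 122.4 km/h × 0.2777777777777778 = 34.0 m/s
t_total = 2 × v₀ / g = 2 × 34.0 / 9.81 = 6.9317 s
t_total = 6.9317 s / 0.001 = 6932 ms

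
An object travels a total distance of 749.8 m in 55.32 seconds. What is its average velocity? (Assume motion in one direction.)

v_avg = Δd / Δt = 749.8 / 55.32 = 13.55 m/s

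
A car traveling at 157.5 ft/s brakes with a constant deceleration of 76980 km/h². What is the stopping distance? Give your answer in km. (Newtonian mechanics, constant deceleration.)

v₀ = 157.5 ft/s × 0.3048 = 48.006 m/s
a = 76980 km/h² × 7.716049382716049e-05 = 5.93981 m/s²
d = v₀² / (2a) = 48.006² / (2 × 5.93981) = 2304.58 / 11.8796 = 193.995 m
d = 193.995 m / 1000.0 = 0.194 km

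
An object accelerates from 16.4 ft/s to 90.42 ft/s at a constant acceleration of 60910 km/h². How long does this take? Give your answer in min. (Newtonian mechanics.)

v₀ = 16.4 ft/s × 0.3048 = 4.99872 m/s
v = 90.42 ft/s × 0.3048 = 27.56 m/s
a = 60910 km/h² × 7.716049382716049e-05 = 4.69985 m/s²
t = (v - v₀) / a = (27.56 - 4.99872) / 4.69985 = 4.80043 s
t = 4.80043 s / 60.0 = 0.08001 min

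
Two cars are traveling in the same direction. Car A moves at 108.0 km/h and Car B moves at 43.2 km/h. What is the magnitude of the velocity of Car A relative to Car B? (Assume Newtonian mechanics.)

v_rel = |v_A - v_B| = |108.0 - 43.2| = 64.8 km/h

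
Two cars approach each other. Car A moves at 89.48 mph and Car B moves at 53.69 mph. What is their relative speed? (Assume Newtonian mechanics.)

v_rel = v_A + v_B = 89.48 + 53.69 = 143.17 mph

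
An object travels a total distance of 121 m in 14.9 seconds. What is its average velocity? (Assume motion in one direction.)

v_avg = Δd / Δt = 121 / 14.9 = 8.12 m/s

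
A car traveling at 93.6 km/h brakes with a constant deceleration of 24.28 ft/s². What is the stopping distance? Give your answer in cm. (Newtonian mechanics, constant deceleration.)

v₀ = 93.6 km/h × 0.2777777777777778 = 26.0 m/s
a = 24.28 ft/s² × 0.3048 = 7.40054 m/s²
d = v₀² / (2a) = 26.0² / (2 × 7.40054) = 676.0 / 14.8011 = 45.6723 m
d = 45.6723 m / 0.01 = 4567 cm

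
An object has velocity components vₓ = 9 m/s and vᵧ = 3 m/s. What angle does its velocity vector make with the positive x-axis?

θ = arctan(vᵧ/vₓ) = arctan(3/9) = 18.43°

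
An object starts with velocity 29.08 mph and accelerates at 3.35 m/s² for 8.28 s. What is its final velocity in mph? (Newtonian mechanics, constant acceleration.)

v₀ = 29.08 mph × 0.44704 = 12.9999 m/s
v = v₀ + a × t = 12.9999 + 3.35 × 8.28 = 40.7379 m/s
v = 40.7379 m/s / 0.44704 = 91.13 mph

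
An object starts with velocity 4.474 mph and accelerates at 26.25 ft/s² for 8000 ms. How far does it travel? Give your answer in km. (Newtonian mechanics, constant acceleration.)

v₀ = 4.474 mph × 0.44704 = 2.00006 m/s
a = 26.25 ft/s² × 0.3048 = 8.001 m/s²
t = 8000 ms × 0.001 = 8.0 s
d = v₀ × t + ½ × a × t² = 2.00006 × 8.0 + 0.5 × 8.001 × 8.0² = 272.032 m
d = 272.032 m / 1000.0 = 0.272 km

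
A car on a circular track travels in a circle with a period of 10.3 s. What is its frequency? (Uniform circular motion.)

f = 1/T = 1/10.3 = 0.0971 Hz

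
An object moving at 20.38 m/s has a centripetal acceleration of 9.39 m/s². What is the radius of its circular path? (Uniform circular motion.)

r = v²/a_c = 20.38²/9.39 = 44.23 m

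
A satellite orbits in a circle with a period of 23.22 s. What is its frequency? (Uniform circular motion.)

f = 1/T = 1/23.22 = 0.0431 Hz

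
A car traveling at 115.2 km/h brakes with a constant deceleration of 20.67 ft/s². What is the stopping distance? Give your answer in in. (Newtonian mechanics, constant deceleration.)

v₀ = 115.2 km/h × 0.2777777777777778 = 32.0 m/s
a = 20.67 ft/s² × 0.3048 = 6.300216 m/s²
d = v₀² / (2a) = 32.0² / (2 × 6.300216) = 1024.0 / 12.60043 = 81.26707 m
d = 81.26707 m / 0.0254 = 3199 in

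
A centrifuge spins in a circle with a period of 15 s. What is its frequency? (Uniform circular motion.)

f = 1/T = 1/15 = 0.0667 Hz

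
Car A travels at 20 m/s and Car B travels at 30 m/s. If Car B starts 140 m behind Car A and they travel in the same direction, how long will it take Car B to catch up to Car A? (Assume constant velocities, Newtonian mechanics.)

Relative speed: v_rel = 30 - 20 = 10 m/s
Time to catch: t = d₀/v_rel = 140/10 = 14.0 s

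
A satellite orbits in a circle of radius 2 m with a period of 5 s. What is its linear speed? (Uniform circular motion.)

v = 2πr/T = 2π×2/5 = 2.51 m/s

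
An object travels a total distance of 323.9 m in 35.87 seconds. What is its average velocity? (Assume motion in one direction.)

v_avg = Δd / Δt = 323.9 / 35.87 = 9.03 m/s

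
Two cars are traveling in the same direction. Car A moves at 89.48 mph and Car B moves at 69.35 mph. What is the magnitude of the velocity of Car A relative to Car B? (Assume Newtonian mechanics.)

v_rel = |v_A - v_B| = |89.48 - 69.35| = 20.13 mph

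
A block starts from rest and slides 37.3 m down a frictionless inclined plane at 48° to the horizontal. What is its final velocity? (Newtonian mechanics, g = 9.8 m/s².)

a = g sin(θ) = 9.8 × sin(48°) = 7.2828 m/s²
v = √(2ad) = √(2 × 7.2828 × 37.3) = 23.31 m/s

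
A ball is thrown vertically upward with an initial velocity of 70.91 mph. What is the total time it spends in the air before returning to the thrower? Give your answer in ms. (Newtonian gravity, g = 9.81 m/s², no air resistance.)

v₀ = 70.91 mph × 0.44704 = 31.6996 m/s
t_total = 2 × v₀ / g = 2 × 31.6996 / 9.81 = 6.46271 s
t_total = 6.46271 s / 0.001 = 6463 ms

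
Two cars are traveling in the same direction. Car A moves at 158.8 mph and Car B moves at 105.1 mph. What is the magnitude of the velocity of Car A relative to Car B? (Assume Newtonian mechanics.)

v_rel = |v_A - v_B| = |158.8 - 105.1| = 53.7 mph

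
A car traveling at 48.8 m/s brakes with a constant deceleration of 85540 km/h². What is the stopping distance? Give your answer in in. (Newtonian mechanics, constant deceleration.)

a = 85540 km/h² × 7.716049382716049e-05 = 6.60031 m/s²
d = v₀² / (2a) = 48.8² / (2 × 6.60031) = 2381.44 / 13.2006 = 180.404 m
d = 180.404 m / 0.0254 = 7103 in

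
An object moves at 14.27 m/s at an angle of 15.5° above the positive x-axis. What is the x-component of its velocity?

vₓ = v cos(θ) = 14.27 × cos(15.5°) = 13.75 m/s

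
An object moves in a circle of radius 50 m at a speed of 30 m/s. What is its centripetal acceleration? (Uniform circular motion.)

a_c = v²/r = 30²/50 = 900/50 = 18.0 m/s²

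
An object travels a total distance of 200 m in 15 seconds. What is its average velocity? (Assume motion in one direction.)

v_avg = Δd / Δt = 200 / 15 = 13.33 m/s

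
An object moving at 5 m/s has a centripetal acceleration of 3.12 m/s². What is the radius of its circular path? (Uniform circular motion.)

r = v²/a_c = 5²/3.12 = 8.01 m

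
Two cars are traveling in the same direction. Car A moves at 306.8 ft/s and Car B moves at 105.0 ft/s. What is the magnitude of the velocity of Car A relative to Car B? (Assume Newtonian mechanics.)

v_rel = |v_A - v_B| = |306.8 - 105.0| = 201.8 ft/s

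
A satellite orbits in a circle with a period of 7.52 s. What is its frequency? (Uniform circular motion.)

f = 1/T = 1/7.52 = 0.133 Hz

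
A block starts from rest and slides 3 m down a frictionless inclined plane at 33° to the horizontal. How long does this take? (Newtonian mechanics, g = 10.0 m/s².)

a = g sin(θ) = 10.0 × sin(33°) = 5.4464 m/s²
t = √(2d/a) = √(2 × 3 / 5.4464) = 1.05 s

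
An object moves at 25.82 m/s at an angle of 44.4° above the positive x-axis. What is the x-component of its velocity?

vₓ = v cos(θ) = 25.82 × cos(44.4°) = 18.45 m/s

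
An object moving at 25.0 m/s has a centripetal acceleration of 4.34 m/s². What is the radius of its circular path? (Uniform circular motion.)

r = v²/a_c = 25.0²/4.34 = 144.01 m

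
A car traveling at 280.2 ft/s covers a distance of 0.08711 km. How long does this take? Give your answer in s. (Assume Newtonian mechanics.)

d = 0.08711 km × 1000.0 = 87.11 m
v = 280.2 ft/s × 0.3048 = 85.405 m/s
t = d / v = 87.11 / 85.405 = 1.02 s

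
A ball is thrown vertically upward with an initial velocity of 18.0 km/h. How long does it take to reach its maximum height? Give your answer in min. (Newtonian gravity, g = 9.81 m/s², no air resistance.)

v₀ = 18.0 km/h × 0.2777777777777778 = 5.0 m/s
t_up = v₀ / g = 5.0 / 9.81 = 0.509684 s
t_up = 0.509684 s / 60.0 = 0.008495 min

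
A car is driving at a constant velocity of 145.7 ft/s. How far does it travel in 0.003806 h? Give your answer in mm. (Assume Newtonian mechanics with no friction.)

v = 145.7 ft/s × 0.3048 = 44.4094 m/s
t = 0.003806 h × 3600.0 = 13.7016 s
d = v × t = 44.4094 × 13.7016 = 608.48 m
d = 608.48 m / 0.001 = 608500 mm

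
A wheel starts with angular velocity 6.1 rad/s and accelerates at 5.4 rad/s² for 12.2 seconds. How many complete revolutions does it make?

θ = ω₀t + ½αt² = 6.1×12.2 + ½×5.4×12.2² = 476.288 rad
Total revolutions = θ/(2π) = 476.288/(2π) = 75.8
Complete revolutions = ⌊75.8⌋ = 75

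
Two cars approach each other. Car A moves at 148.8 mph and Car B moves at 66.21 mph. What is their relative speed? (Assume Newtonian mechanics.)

v_rel = v_A + v_B = 148.8 + 66.21 = 215.01 mph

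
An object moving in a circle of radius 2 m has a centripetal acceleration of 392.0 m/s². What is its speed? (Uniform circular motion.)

v = √(a_c × r) = √(392.0 × 2) = 28.0 m/s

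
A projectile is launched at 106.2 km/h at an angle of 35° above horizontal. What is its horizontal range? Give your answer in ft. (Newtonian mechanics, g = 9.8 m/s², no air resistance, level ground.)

v₀ = 106.2 km/h × 0.2777777777777778 = 29.5 m/s
R = v₀² × sin(2θ) / g = 29.5² × sin(2 × 35°) / 9.8 = 870.25 × 0.939693 / 9.8 = 83.4457 m
R = 83.4457 m / 0.3048 = 273.8 ft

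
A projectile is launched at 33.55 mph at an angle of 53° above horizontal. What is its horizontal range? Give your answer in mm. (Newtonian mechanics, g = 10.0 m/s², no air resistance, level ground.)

v₀ = 33.55 mph × 0.44704 = 14.9982 m/s
R = v₀² × sin(2θ) / g = 14.9982² × sin(2 × 53°) / 10.0 = 224.946 × 0.961262 / 10.0 = 21.6232 m
R = 21.6232 m / 0.001 = 21620 mm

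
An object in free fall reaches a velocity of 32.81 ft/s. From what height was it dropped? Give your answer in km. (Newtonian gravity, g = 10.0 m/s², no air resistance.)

v = 32.81 ft/s × 0.3048 = 10.0005 m/s
h = v² / (2g) = 10.0005² / (2 × 10.0) = 5.0005 m
h = 5.0005 m / 1000.0 = 0.005 km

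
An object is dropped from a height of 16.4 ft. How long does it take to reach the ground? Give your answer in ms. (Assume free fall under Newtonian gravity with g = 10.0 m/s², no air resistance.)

h = 16.4 ft × 0.3048 = 4.99872 m
t = √(2h/g) = √(2 × 4.99872 / 10.0) = 0.999872 s
t = 0.999872 s / 0.001 = 999.9 ms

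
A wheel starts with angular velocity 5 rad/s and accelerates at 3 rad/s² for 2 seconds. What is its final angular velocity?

ω = ω₀ + αt = 5 + 3 × 2 = 11 rad/s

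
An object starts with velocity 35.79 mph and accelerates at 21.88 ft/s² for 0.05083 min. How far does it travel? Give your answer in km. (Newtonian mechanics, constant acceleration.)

v₀ = 35.79 mph × 0.44704 = 15.9996 m/s
a = 21.88 ft/s² × 0.3048 = 6.66902 m/s²
t = 0.05083 min × 60.0 = 3.0498 s
d = v₀ × t + ½ × a × t² = 15.9996 × 3.0498 + 0.5 × 6.66902 × 3.0498² = 79.8108 m
d = 79.8108 m / 1000.0 = 0.07981 km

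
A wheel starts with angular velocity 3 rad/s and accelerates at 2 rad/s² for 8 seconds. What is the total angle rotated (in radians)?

θ = ω₀t + ½αt² = 3×8 + ½×2×8² = 88.0 rad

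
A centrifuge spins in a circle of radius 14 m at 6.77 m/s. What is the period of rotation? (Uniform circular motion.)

T = 2πr/v = 2π×14/6.77 = 12.99 s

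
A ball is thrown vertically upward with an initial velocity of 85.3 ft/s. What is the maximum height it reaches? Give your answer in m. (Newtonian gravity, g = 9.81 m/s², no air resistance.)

v₀ = 85.3 ft/s × 0.3048 = 25.9994 m/s
h_max = v₀² / (2g) = 25.9994² / (2 × 9.81) = 675.969 / 19.62 = 34.45 m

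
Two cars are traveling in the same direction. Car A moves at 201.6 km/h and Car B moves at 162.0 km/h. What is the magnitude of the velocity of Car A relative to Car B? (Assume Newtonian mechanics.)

v_rel = |v_A - v_B| = |201.6 - 162.0| = 39.6 km/h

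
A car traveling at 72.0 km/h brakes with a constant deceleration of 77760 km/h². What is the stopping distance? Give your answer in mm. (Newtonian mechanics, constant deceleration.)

v₀ = 72.0 km/h × 0.2777777777777778 = 20.0 m/s
a = 77760 km/h² × 7.716049382716049e-05 = 6.0 m/s²
d = v₀² / (2a) = 20.0² / (2 × 6.0) = 400.0 / 12.0 = 33.3333 m
d = 33.3333 m / 0.001 = 33330 mm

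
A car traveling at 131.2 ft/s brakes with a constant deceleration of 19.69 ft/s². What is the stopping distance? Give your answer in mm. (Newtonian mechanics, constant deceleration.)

v₀ = 131.2 ft/s × 0.3048 = 39.9898 m/s
a = 19.69 ft/s² × 0.3048 = 6.00151 m/s²
d = v₀² / (2a) = 39.9898² / (2 × 6.00151) = 1599.18 / 12.003 = 133.232 m
d = 133.232 m / 0.001 = 133200 mm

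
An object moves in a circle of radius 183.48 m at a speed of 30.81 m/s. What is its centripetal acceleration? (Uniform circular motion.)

a_c = v²/r = 30.81²/183.48 = 949.2561/183.48 = 5.17 m/s²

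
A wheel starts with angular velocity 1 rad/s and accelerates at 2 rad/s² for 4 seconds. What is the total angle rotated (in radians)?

θ = ω₀t + ½αt² = 1×4 + ½×2×4² = 20.0 rad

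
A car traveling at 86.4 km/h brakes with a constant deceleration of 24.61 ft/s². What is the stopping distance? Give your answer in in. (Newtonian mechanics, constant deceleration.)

v₀ = 86.4 km/h × 0.2777777777777778 = 24.0 m/s
a = 24.61 ft/s² × 0.3048 = 7.50113 m/s²
d = v₀² / (2a) = 24.0² / (2 × 7.50113) = 576.0 / 15.0023 = 38.3941 m
d = 38.3941 m / 0.0254 = 1512 in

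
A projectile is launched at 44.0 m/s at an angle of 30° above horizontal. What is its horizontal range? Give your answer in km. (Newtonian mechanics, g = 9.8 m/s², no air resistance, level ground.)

R = v₀² × sin(2θ) / g = 44.0² × sin(2 × 30°) / 9.8 = 1936.0 × 0.866025 / 9.8 = 171.084 m
R = 171.084 m / 1000.0 = 0.1711 km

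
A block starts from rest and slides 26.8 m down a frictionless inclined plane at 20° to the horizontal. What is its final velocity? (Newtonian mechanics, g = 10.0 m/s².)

a = g sin(θ) = 10.0 × sin(20°) = 3.4202 m/s²
v = √(2ad) = √(2 × 3.4202 × 26.8) = 13.54 m/s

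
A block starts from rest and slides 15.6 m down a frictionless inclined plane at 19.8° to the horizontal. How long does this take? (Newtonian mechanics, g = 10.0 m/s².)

a = g sin(θ) = 10.0 × sin(19.8°) = 3.3874 m/s²
t = √(2d/a) = √(2 × 15.6 / 3.3874) = 3.03 s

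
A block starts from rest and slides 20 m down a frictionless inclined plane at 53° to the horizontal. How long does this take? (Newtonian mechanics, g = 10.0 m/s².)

a = g sin(θ) = 10.0 × sin(53°) = 7.9864 m/s²
t = √(2d/a) = √(2 × 20 / 7.9864) = 2.24 s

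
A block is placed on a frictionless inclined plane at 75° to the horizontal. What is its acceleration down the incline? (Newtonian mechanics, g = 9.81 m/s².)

a = g sin(θ) = 9.81 × sin(75°) = 9.81 × 0.9659 = 9.48 m/s²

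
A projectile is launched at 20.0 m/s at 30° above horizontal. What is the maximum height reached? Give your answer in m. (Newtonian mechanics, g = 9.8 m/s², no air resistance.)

H = v₀² × sin²(θ) / (2g) = 20.0² × sin(30°)² / (2 × 9.8) = 400.0 × 0.25 / 19.6 = 5.102 m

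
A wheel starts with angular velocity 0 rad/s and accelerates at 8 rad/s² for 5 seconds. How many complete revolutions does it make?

θ = ω₀t + ½αt² = 0×5 + ½×8×5² = 100.0 rad
Total revolutions = θ/(2π) = 100.0/(2π) = 15.92
Complete revolutions = ⌊15.92⌋ = 15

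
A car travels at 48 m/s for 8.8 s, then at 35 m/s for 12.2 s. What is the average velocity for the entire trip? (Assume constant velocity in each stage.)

d₁ = v₁t₁ = 48 × 8.8 = 422.4 m
d₂ = v₂t₂ = 35 × 12.2 = 427.0 m
d_total = 849.4 m, t_total = 21.0 s
v_avg = d_total/t_total = 849.4/21.0 = 40.45 m/s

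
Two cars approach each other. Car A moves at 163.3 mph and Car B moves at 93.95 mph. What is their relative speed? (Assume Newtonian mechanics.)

v_rel = v_A + v_B = 163.3 + 93.95 = 257.25 mph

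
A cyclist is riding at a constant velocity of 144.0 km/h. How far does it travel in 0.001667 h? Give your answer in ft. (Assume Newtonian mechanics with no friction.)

v = 144.0 km/h × 0.2777777777777778 = 40.0 m/s
t = 0.001667 h × 3600.0 = 6.0012 s
d = v × t = 40.0 × 6.0012 = 240.048 m
d = 240.048 m / 0.3048 = 787.6 ft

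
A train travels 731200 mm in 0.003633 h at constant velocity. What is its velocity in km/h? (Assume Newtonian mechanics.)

d = 731200 mm × 0.001 = 731.2 m
t = 0.003633 h × 3600.0 = 13.0788 s
v = d / t = 731.2 / 13.0788 = 55.9073 m/s
v = 55.9073 m/s / 0.2777777777777778 = 201.3 km/h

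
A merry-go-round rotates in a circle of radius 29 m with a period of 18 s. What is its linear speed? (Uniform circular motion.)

v = 2πr/T = 2π×29/18 = 10.12 m/s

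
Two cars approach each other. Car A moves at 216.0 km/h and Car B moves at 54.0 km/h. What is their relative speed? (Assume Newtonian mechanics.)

v_rel = v_A + v_B = 216.0 + 54.0 = 270.0 km/h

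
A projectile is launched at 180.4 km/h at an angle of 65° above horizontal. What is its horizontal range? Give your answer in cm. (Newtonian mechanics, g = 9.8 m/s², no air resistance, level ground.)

v₀ = 180.4 km/h × 0.2777777777777778 = 50.1111 m/s
R = v₀² × sin(2θ) / g = 50.1111² × sin(2 × 65°) / 9.8 = 2511.12 × 0.766044 / 9.8 = 196.289 m
R = 196.289 m / 0.01 = 19630 cm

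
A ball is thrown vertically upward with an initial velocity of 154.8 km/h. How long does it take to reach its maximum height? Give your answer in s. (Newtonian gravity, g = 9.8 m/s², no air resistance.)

v₀ = 154.8 km/h × 0.2777777777777778 = 43.0 m/s
t_up = v₀ / g = 43.0 / 9.8 = 4.388 s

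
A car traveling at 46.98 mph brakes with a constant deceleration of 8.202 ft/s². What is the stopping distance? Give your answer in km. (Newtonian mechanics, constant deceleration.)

v₀ = 46.98 mph × 0.44704 = 21.0019 m/s
a = 8.202 ft/s² × 0.3048 = 2.49997 m/s²
d = v₀² / (2a) = 21.0019² / (2 × 2.49997) = 441.08 / 4.99994 = 88.2171 m
d = 88.2171 m / 1000.0 = 0.08822 km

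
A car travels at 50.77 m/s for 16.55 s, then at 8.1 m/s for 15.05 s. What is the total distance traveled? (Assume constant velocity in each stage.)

d₁ = v₁t₁ = 50.77 × 16.55 = 840.2435 m
d₂ = v₂t₂ = 8.1 × 15.05 = 121.905 m
d_total = 840.2435 + 121.905 = 962.15 m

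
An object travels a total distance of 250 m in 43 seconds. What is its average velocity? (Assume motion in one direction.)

v_avg = Δd / Δt = 250 / 43 = 5.81 m/s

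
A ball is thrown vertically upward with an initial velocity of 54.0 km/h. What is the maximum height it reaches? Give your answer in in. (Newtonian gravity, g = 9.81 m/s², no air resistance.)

v₀ = 54.0 km/h × 0.2777777777777778 = 15.0 m/s
h_max = v₀² / (2g) = 15.0² / (2 × 9.81) = 225.0 / 19.62 = 11.4679 m
h_max = 11.4679 m / 0.0254 = 451.5 in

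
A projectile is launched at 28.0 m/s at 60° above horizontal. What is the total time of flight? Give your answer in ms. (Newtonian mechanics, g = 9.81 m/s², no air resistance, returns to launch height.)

T = 2 × v₀ × sin(θ) / g = 2 × 28.0 × sin(60°) / 9.81 = 2 × 28.0 × 0.866025 / 9.81 = 4.94367 s
T = 4.94367 s / 0.001 = 4944 ms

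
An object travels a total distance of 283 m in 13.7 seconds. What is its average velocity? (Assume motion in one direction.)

v_avg = Δd / Δt = 283 / 13.7 = 20.66 m/s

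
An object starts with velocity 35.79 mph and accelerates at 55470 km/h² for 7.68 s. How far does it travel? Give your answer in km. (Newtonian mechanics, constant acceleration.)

v₀ = 35.79 mph × 0.44704 = 15.9996 m/s
a = 55470 km/h² × 7.716049382716049e-05 = 4.28009 m/s²
d = v₀ × t + ½ × a × t² = 15.9996 × 7.68 + 0.5 × 4.28009 × 7.68² = 249.102 m
d = 249.102 m / 1000.0 = 0.2491 km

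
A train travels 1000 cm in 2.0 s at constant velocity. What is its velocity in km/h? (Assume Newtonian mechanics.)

d = 1000 cm × 0.01 = 10.0 m
v = d / t = 10.0 / 2.0 = 5.0 m/s
v = 5.0 m/s / 0.2777777777777778 = 18.0 km/h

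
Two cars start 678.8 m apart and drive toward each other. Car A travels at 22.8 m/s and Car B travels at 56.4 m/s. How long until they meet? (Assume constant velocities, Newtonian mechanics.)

Combined speed: v_combined = 22.8 + 56.4 = 79.2 m/s
Time to meet: t = d/v_combined = 678.8/79.2 = 8.57 s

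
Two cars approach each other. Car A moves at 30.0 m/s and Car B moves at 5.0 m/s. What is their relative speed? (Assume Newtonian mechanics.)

v_rel = v_A + v_B = 30.0 + 5.0 = 35.0 m/s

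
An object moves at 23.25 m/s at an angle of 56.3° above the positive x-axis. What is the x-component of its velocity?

vₓ = v cos(θ) = 23.25 × cos(56.3°) = 12.9 m/s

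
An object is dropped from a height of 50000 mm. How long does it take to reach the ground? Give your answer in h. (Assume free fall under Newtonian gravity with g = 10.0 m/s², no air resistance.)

h = 50000 mm × 0.001 = 50.0 m
t = √(2h/g) = √(2 × 50.0 / 10.0) = 3.16228 s
t = 3.16228 s / 3600.0 = 0.0008784 h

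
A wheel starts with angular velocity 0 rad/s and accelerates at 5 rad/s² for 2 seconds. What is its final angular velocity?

ω = ω₀ + αt = 0 + 5 × 2 = 10 rad/s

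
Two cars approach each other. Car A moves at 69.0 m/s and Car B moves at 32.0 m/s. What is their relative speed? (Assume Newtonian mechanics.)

v_rel = v_A + v_B = 69.0 + 32.0 = 101.0 m/s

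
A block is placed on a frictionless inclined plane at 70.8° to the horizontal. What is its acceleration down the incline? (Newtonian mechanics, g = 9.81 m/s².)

a = g sin(θ) = 9.81 × sin(70.8°) = 9.81 × 0.9444 = 9.26 m/s²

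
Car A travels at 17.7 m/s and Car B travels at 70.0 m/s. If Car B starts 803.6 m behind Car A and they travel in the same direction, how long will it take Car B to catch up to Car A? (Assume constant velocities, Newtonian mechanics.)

Relative speed: v_rel = 70.0 - 17.7 = 52.3 m/s
Time to catch: t = d₀/v_rel = 803.6/52.3 = 15.37 s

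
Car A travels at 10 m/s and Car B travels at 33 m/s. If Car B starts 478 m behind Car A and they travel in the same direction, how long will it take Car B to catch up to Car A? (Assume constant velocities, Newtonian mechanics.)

Relative speed: v_rel = 33 - 10 = 23 m/s
Time to catch: t = d₀/v_rel = 478/23 = 20.78 s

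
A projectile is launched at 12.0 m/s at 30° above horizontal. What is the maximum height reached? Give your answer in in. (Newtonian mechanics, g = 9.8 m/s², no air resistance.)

H = v₀² × sin²(θ) / (2g) = 12.0² × sin(30°)² / (2 × 9.8) = 144.0 × 0.25 / 19.6 = 1.83673 m
H = 1.83673 m / 0.0254 = 72.31 in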